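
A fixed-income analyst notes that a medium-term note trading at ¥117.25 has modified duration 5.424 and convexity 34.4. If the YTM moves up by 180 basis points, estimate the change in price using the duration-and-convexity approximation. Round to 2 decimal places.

Duration effect: -D_mod·Δy = -5.424 × (+0.018) = -0.097632
Convexity effect: ½·C·(Δy)² = 0.5 × 34.4 × (0.018)² = +0.0055728
ΔP/P ≈ -0.097632 + 0.0055728 = -0.0920592
ΔP ≈ 117.25 × (-0.0920592) = -10.7939412.

-¥10.79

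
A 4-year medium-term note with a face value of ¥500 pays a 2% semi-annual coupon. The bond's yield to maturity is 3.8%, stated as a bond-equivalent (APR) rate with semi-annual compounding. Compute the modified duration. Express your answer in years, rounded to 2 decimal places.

Periodic yield y = 0.019. First find Macaulay duration:
  t   CF        PV=CF/(1+0.019)^t    t·PV
  1         5.00         4.9068         4.9068
  2         5.00         4.8153         9.6306
  3         5.00         4.7255        14.1765
  4         5.00         4.6374        18.5495
  5         5.00         4.5509        22.7546
  6         5.00         4.4661        26.7964
  7         5.00         4.3828        30.6795
  8       505.00       434.4081     3,475.2647
  Σ                    466.8928     3,602.7586
P = 466.8928; Macaulay duration = 3,602.7586 / 466.8928 = 7.71646 half-year periods = 3.85823 years.
Modified duration = D_Mac / (1 + y) = 3.85823 / 1.019 = 3.78629 years.

3.79 years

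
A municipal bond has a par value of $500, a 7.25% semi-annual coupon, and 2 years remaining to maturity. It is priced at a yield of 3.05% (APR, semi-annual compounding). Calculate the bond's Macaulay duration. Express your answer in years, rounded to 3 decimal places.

Periodic yield y = 0.01525. Discount each cash flow and weight by its period:
  t   CF        PV=CF/(1+0.01525)^t    t·PV
  1       18.125        17.8527        17.8527
  2       18.125        17.5846        35.1692
  3       18.125        17.3204        51.9613
  4      518.125       487.6885     1,950.7542
  Σ                    540.4463     2,055.7374
Price P = Σ PV = 540.4463.
Macaulay duration = Σ(t·PV) / P = 2,055.7374 / 540.4463 = 3.80378 half-year periods.
In years: 3.80378 / 2 = 1.90189 years.

1.902 years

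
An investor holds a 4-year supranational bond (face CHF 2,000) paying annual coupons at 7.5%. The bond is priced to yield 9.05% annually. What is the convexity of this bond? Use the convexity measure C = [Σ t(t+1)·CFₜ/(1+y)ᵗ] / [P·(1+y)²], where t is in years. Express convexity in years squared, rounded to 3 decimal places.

14.531

With y = 0.0905:
  t   CF        PV=CF/(1+0.0905)^t    t·PV        t(t+1)·PV
  1       150.00       137.5516       137.5516         275.1032
  2       150.00       126.1363       252.2725         756.8175
  3       150.00       115.6683       347.0048       1,388.0193
  4     2,150.00     1,520.3227     6,081.2908      30,406.4540
  Σ                  1,899.6788     6,818.1197      32,826.3940
P = 1,899.6788.
Convexity = Σ t(t+1)·PV / [P·(1+y)²] = 32,826.3940 / (1,899.6788 × 1.189190) = 14.53087.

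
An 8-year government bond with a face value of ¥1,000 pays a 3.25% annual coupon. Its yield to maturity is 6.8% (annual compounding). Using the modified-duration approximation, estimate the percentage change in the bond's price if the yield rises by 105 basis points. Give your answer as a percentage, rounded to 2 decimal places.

Periodic yield y = 0.068. Modified duration first:
  t   CF        PV=CF/(1+0.068)^t    t·PV
  1        32.50        30.4307        30.4307
  2        32.50        28.4932        56.9864
  3        32.50        26.6790        80.0370
  4        32.50        24.9803        99.9214
  5        32.50        23.3898       116.9492
  6        32.50        21.9006       131.4035
  7        32.50        20.5062       143.5432
  8     1,032.50       609.9862     4,879.8899
  Σ                    786.3661     5,539.1613
P = 786.3661; D_Mac = 7.04400 yrs; D_mod = 7.04400/(1+0.068) = 6.59550 yrs.
ΔP/P ≈ -D_mod · Δy = -6.59550 × (+0.0105) = -0.069253 = -6.9253%.

-6.93%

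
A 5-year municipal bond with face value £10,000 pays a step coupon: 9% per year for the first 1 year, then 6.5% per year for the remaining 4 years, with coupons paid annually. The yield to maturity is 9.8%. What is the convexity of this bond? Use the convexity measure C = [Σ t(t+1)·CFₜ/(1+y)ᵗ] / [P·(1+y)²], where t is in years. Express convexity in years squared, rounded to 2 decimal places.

With y = 0.098:
  t   CF        PV=CF/(1+0.098)^t    t·PV        t(t+1)·PV
  1       900.00       819.6721       819.6721       1,639.3443
  2       650.00       539.1488     1,078.2977       3,234.8930
  3       650.00       491.0281     1,473.0843       5,892.3371
  4       650.00       447.2023     1,788.8091       8,944.0453
  5    10,650.00     6,673.2579    33,366.2893     200,197.7361
  Σ                  8,970.3092    38,526.1525     219,908.3558
P = 8,970.3092.
Convexity = Σ t(t+1)·PV / [P·(1+y)²] = 219,908.3558 / (8,970.3092 × 1.205604) = 20.33432.

20.33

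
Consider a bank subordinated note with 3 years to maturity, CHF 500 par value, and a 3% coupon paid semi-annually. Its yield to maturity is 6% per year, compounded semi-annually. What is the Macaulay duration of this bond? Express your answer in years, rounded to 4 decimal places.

2.8856 years

Periodic yield y = 0.03. Discount each cash flow and weight by its period:
  t   CF        PV=CF/(1+0.03)^t    t·PV
  1         7.50         7.2816         7.2816
  2         7.50         7.0695        14.1389
  3         7.50         6.8636        20.5907
  4         7.50         6.6637        26.6546
  5         7.50         6.4696        32.3478
  6       507.50       425.0233     2,550.1396
  Σ                    459.3711     2,651.1532
Price P = Σ PV = 459.3711.
Macaulay duration = Σ(t·PV) / P = 2,651.1532 / 459.3711 = 5.77127 half-year periods.
In years: 5.77127 / 2 = 2.88563 years.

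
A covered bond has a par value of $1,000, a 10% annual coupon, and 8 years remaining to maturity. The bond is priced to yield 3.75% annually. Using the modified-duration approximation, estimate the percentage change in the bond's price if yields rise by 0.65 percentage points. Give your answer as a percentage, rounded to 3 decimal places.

Periodic yield y = 0.0375. Modified duration first:
  t   CF        PV=CF/(1+0.0375)^t    t·PV
  1       100.00        96.3855        96.3855
  2       100.00        92.9017       185.8035
  3       100.00        89.5438       268.6315
  4       100.00        86.3073       345.2292
  5       100.00        83.1878       415.9388
  6       100.00        80.1810       481.0859
  7       100.00        77.2829       540.9801
  8     1,100.00       819.3847     6,555.0775
  Σ                  1,425.1747     8,889.1321
P = 1,425.1747; D_Mac = 6.23722 yrs; D_mod = 6.23722/(1+0.0375) = 6.01178 yrs.
ΔP/P ≈ -D_mod · Δy = -6.01178 × (+0.0065) = -0.039077 = -3.9077%.

-3.908%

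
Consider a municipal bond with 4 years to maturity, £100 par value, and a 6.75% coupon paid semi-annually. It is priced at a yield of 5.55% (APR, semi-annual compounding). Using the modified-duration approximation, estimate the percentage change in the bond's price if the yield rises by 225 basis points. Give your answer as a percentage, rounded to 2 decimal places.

Periodic yield y = 0.02775. Modified duration first:
  t   CF        PV=CF/(1+0.02775)^t    t·PV
  1        3.375         3.2839         3.2839
  2        3.375         3.1952         6.3904
  3        3.375         3.1089         9.3268
  4        3.375         3.0250        12.1000
  5        3.375         2.9433        14.7166
  6        3.375         2.8638        17.1830
  7        3.375         2.7865        19.5056
  8      103.375        83.0454       664.3633
  Σ                    104.2521       746.8695
P = 104.2521; D_Mac = 7.16407 half-year periods = 3.58204 yrs; D_mod = 3.58204/(1+0.02775) = 3.48532 yrs.
ΔP/P ≈ -D_mod · Δy = -3.48532 × (+0.0225) = -0.078420 = -7.8420%.

-7.84%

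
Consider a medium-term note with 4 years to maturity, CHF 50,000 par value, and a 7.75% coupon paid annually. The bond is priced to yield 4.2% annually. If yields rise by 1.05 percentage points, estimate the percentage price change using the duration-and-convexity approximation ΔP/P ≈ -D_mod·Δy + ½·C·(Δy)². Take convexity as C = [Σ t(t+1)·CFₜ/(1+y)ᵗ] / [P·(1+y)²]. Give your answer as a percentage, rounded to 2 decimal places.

-3.55%

With y = 0.042:
  t   CF        PV=CF/(1+0.042)^t    t·PV        t(t+1)·PV
  1     3,875.00     3,718.8100     3,718.8100       7,437.6200
  2     3,875.00     3,568.9155     7,137.8311      21,413.4932
  3     3,875.00     3,425.0629    10,275.1887      41,100.7546
  4    53,875.00    45,700.0218   182,800.0872     914,000.4362
  Σ                 56,412.8102   203,931.9169     983,952.3039
P = 56,412.8102; D_Mac = 3.61499 yrs; D_mod = 3.46928 yrs; C = 16.06427.
Duration effect: -3.46928 × (+0.0105) = -0.036427
Convexity effect: 0.5 × 16.06427 × (0.0105)² = +0.0008855
ΔP/P ≈ -0.036427 + 0.0008855 = -0.035542 = -3.5542%.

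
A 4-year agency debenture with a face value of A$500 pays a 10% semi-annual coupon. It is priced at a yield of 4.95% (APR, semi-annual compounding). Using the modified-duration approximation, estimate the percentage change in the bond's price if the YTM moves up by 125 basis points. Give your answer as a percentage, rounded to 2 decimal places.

-4.21%

Periodic yield y = 0.02475. Modified duration first:
  t   CF        PV=CF/(1+0.02475)^t    t·PV
  1        25.00        24.3962        24.3962
  2        25.00        23.8070        47.6139
  3        25.00        23.2320        69.6959
  4        25.00        22.6709        90.6835
  5        25.00        22.1233       110.6166
  6        25.00        21.5890       129.5340
  7        25.00        21.0676       147.4730
  8       525.00       431.7336     3,453.8691
  Σ                    590.6196     4,073.8823
P = 590.6196; D_Mac = 6.89764 half-year periods = 3.44882 yrs; D_mod = 3.44882/(1+0.02475) = 3.36552 yrs.
ΔP/P ≈ -D_mod · Δy = -3.36552 × (+0.0125) = -0.042069 = -4.2069%.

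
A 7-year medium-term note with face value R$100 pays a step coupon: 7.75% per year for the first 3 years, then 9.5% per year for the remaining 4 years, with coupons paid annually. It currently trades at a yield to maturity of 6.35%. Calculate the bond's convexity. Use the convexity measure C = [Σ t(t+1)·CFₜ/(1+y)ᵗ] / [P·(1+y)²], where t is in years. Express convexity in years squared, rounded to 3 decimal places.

37.273

With y = 0.0635:
  t   CF        PV=CF/(1+0.0635)^t    t·PV        t(t+1)·PV
  1         7.75         7.2873         7.2873          14.5745
  2         7.75         6.8521        13.7043          41.1129
  3         7.75         6.4430        19.3290          77.3162
  4         9.50         7.4263        29.7053         148.5264
  5         9.50         6.9829        34.9145         209.4872
  6         9.50         6.5660        39.3958         275.7706
  7       109.50        71.1626       498.1380       3,985.1042
  Σ                    112.7202       642.4742       4,751.8920
P = 112.7202.
Convexity = Σ t(t+1)·PV / [P·(1+y)²] = 4,751.8920 / (112.7202 × 1.131032) = 37.27261.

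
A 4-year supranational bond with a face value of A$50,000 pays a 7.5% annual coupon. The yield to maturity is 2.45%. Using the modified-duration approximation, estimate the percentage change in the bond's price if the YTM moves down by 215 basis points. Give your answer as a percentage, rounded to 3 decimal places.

+7.632%

Periodic yield y = 0.0245. Modified duration first:
  t   CF        PV=CF/(1+0.0245)^t    t·PV
  1     3,750.00     3,660.3221     3,660.3221
  2     3,750.00     3,572.7888     7,145.5776
  3     3,750.00     3,487.3487    10,462.0462
  4    53,750.00    48,789.9775   195,159.9099
  Σ                 59,510.4371   216,427.8558
P = 59,510.4371; D_Mac = 3.63681 yrs; D_mod = 3.63681/(1+0.0245) = 3.54983 yrs.
ΔP/P ≈ -D_mod · Δy = -3.54983 × (-0.0215) = +0.076321 = +7.6321%.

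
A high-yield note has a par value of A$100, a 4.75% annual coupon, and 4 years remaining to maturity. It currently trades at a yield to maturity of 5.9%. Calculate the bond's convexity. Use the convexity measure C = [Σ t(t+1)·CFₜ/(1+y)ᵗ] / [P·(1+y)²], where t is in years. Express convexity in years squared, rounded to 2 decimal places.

With y = 0.059:
  t   CF        PV=CF/(1+0.059)^t    t·PV        t(t+1)·PV
  1         4.75         4.4854         4.4854           8.9707
  2         4.75         4.2355         8.4709          25.4128
  3         4.75         3.9995        11.9985          47.9940
  4       104.75        83.2857       333.1426       1,665.7130
  Σ                     96.0060       358.0974       1,748.0906
P = 96.0060.
Convexity = Σ t(t+1)·PV / [P·(1+y)²] = 1,748.0906 / (96.0060 × 1.121481) = 16.23580.

16.24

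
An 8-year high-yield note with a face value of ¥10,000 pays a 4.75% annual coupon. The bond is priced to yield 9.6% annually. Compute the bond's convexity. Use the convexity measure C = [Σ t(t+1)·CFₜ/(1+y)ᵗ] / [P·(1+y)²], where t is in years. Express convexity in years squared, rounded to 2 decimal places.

With y = 0.096:
  t   CF        PV=CF/(1+0.096)^t    t·PV        t(t+1)·PV
  1       475.00       433.3942       433.3942         866.7883
  2       475.00       395.4326       790.8653       2,372.5958
  3       475.00       360.7962     1,082.3886       4,329.5543
  4       475.00       329.1936     1,316.7744       6,583.8721
  5       475.00       300.3591     1,501.7957       9,010.7739
  6       475.00       274.0503     1,644.3018      11,510.1127
  7       475.00       250.0459     1,750.3213      14,002.5702
  8    10,475.00     5,031.1770    40,249.4162     362,244.7458
  Σ                  7,374.4489    48,769.2574     410,921.0131
P = 7,374.4489.
Convexity = Σ t(t+1)·PV / [P·(1+y)²] = 410,921.0131 / (7,374.4489 × 1.201216) = 46.38822.

46.39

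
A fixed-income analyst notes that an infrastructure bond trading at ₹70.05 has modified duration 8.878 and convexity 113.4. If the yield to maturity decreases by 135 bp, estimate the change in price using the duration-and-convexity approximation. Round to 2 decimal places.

+₹9.12

Duration effect: -D_mod·Δy = -8.878 × (-0.0135) = +0.119853
Convexity effect: ½·C·(Δy)² = 0.5 × 113.4 × (-0.0135)² = +0.010333575
ΔP/P ≈ +0.119853 + 0.010333575 = +0.130186575
ΔP ≈ 70.05 × (+0.130186575) = +9.11956957875.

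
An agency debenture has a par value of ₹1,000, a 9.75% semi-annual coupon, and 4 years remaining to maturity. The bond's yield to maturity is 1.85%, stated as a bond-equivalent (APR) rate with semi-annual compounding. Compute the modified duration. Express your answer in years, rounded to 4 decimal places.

Periodic yield y = 0.00925. First find Macaulay duration:
  t   CF        PV=CF/(1+0.00925)^t    t·PV
  1        48.75        48.3032        48.3032
  2        48.75        47.8605        95.7210
  3        48.75        47.4218       142.2655
  4        48.75        46.9872       187.9488
  5        48.75        46.5566       232.7828
  6        48.75        46.1299       276.7791
  7        48.75        45.7071       319.9494
  8     1,048.75       974.2758     7,794.2063
  Σ                  1,303.2420     9,097.9561
P = 1,303.2420; Macaulay duration = 9,097.9561 / 1,303.2420 = 6.98102 half-year periods = 3.49051 years.
Modified duration = D_Mac / (1 + y) = 3.49051 / 1.00925 = 3.45852 years.

3.4585 years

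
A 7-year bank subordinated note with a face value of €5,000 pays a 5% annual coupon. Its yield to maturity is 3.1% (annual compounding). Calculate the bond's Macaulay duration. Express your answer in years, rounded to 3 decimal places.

Periodic yield y = 0.031. Discount each cash flow and weight by its year:
  t   CF        PV=CF/(1+0.031)^t    t·PV
  1       250.00       242.4830       242.4830
  2       250.00       235.1921       470.3841
  3       250.00       228.1203       684.3610
  4       250.00       221.2612       885.0450
  5       250.00       214.6084     1,073.0419
  6       250.00       208.1556     1,248.9334
  7     5,250.00     4,239.8320    29,678.8239
  Σ                  5,589.6526    34,283.0723
Price P = Σ PV = 5,589.6526.
Macaulay duration = Σ(t·PV) / P = 34,283.0723 / 5,589.6526 = 6.13331 years.

6.133 years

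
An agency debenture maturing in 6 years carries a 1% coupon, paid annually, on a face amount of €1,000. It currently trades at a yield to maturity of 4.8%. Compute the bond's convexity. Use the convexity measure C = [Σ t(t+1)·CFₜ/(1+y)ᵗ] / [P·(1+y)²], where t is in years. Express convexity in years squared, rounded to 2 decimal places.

36.83

With y = 0.048:
  t   CF        PV=CF/(1+0.048)^t    t·PV        t(t+1)·PV
  1        10.00         9.5420         9.5420          19.0840
  2        10.00         9.1049        18.2099          54.6297
  3        10.00         8.6879        26.0638         104.2551
  4        10.00         8.2900        33.1600         165.8001
  5        10.00         7.9103        39.5516         237.3093
  6     1,010.00       762.3487     4,574.0923      32,018.6464
  Σ                    805.8839     4,700.6196      32,599.7247
P = 805.8839.
Convexity = Σ t(t+1)·PV / [P·(1+y)²] = 32,599.7247 / (805.8839 × 1.098304) = 36.83146.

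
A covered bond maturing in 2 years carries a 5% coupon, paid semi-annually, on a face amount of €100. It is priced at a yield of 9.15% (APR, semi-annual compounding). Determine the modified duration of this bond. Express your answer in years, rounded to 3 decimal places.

Periodic yield y = 0.04575. First find Macaulay duration:
  t   CF        PV=CF/(1+0.04575)^t    t·PV
  1         2.50         2.3906         2.3906
  2         2.50         2.2860         4.5721
  3         2.50         2.1860         6.5581
  4       102.50        85.7062       342.8249
  Σ                     92.5689       356.3457
P = 92.5689; Macaulay duration = 356.3457 / 92.5689 = 3.84952 half-year periods = 1.92476 years.
Modified duration = D_Mac / (1 + y) = 1.92476 / 1.04575 = 1.84055 years.

1.841 years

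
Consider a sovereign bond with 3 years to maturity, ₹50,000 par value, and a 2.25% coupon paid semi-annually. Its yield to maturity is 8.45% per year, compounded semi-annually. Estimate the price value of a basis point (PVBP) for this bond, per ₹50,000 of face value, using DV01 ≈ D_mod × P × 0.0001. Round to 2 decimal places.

Periodic yield y = 0.04225.
  t   CF        PV=CF/(1+0.04225)^t    t·PV
  1       562.50       539.6978       539.6978
  2       562.50       517.8199     1,035.6398
  3       562.50       496.8289     1,490.4866
  4       562.50       476.6888     1,906.7550
  5       562.50       457.3651     2,286.8254
  6    50,562.50    39,445.4683   236,672.8097
  Σ                 41,933.8686   243,932.2142
P = 41,933.8686; D_Mac = 5.81707 half-year periods = 2.90853 yrs; D_mod = 2.79063 yrs.
DV01 ≈ 2.79063 × 41,933.8686 × 0.0001 = 11.702193.

₹11.70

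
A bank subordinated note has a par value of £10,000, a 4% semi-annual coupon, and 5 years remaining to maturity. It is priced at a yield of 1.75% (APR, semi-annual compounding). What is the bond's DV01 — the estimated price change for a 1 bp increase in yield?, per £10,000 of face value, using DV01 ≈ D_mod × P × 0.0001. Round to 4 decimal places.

£5.0562

Periodic yield y = 0.00875.
  t   CF        PV=CF/(1+0.00875)^t    t·PV
  1       200.00       198.2652       198.2652
  2       200.00       196.5454       393.0908
  3       200.00       194.8406       584.5217
  4       200.00       193.1505       772.6019
  5       200.00       191.4751       957.3754
  6       200.00       189.8142     1,138.8852
  7       200.00       188.1677     1,317.1742
  8       200.00       186.5356     1,492.2844
  9       200.00       184.9175     1,664.2577
  10   10,200.00     9,348.9900    93,489.8998
  Σ                 11,072.7017   102,008.3563
P = 11,072.7017; D_Mac = 9.21260 half-year periods = 4.60630 yrs; D_mod = 4.56634 yrs.
DV01 ≈ 4.56634 × 11,072.7017 × 0.0001 = 5.056176.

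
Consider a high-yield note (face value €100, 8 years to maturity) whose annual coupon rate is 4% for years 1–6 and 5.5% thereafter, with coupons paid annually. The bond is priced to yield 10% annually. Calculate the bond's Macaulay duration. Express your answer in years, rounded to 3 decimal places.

6.761 years

Periodic yield y = 0.1. Discount each cash flow and weight by its year:
  t   CF        PV=CF/(1+0.1)^t    t·PV
  1         4.00         3.6364         3.6364
  2         4.00         3.3058         6.6116
  3         4.00         3.0053         9.0158
  4         4.00         2.7321        10.9282
  5         4.00         2.4837        12.4184
  6         4.00         2.2579        13.5474
  7         5.50         2.8224        19.7566
  8       105.50        49.2165       393.7322
  Σ                     69.4599       469.6465
Price P = Σ PV = 69.4599.
Macaulay duration = Σ(t·PV) / P = 469.6465 / 69.4599 = 6.76140 years.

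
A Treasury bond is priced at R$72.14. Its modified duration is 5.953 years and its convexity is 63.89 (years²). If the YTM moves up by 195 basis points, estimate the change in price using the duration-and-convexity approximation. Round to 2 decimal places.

Duration effect: -D_mod·Δy = -5.953 × (+0.0195) = -0.1160835
Convexity effect: ½·C·(Δy)² = 0.5 × 63.89 × (0.0195)² = +0.01214708625
ΔP/P ≈ -0.1160835 + 0.01214708625 = -0.10393641375
ΔP ≈ 72.14 × (-0.10393641375) = -7.497972887925.

-R$7.50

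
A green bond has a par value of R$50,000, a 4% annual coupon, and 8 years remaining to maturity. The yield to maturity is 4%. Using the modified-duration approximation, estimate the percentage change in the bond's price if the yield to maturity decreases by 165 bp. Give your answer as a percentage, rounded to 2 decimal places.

Periodic yield y = 0.04. Modified duration first:
  t   CF        PV=CF/(1+0.04)^t    t·PV
  1     2,000.00     1,923.0769     1,923.0769
  2     2,000.00     1,849.1124     3,698.2249
  3     2,000.00     1,777.9927     5,333.9782
  4     2,000.00     1,709.6084     6,838.4335
  5     2,000.00     1,643.8542     8,219.2711
  6     2,000.00     1,580.6291     9,483.7743
  7     2,000.00     1,519.8356    10,638.8494
  8    52,000.00    37,995.8907   303,967.1253
  Σ                 50,000.0000   350,102.7335
P = 50,000.0000; D_Mac = 7.00205 yrs; D_mod = 7.00205/(1+0.04) = 6.73274 yrs.
ΔP/P ≈ -D_mod · Δy = -6.73274 × (-0.0165) = +0.111090 = +11.1090%.

+11.11%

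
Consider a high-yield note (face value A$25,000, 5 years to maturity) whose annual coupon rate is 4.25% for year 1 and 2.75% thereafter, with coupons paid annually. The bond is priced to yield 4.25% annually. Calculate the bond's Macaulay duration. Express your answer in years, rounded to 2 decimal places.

Periodic yield y = 0.0425. Discount each cash flow and weight by its year:
  t   CF        PV=CF/(1+0.0425)^t    t·PV
  1     1,062.50     1,019.1847     1,019.1847
  2       687.50       632.5875     1,265.1749
  3       687.50       606.7985     1,820.3956
  4       687.50       582.0609     2,328.2437
  5    25,687.50    20,861.3073   104,306.5366
  Σ                 23,701.9389   110,739.5354
Price P = Σ PV = 23,701.9389.
Macaulay duration = Σ(t·PV) / P = 110,739.5354 / 23,701.9389 = 4.67217 years.

4.67 years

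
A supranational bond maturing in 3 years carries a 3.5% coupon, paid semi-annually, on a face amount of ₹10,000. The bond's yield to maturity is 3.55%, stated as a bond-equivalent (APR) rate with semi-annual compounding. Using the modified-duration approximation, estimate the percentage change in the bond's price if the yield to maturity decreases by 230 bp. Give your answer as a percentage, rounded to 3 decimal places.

Periodic yield y = 0.01775. Modified duration first:
  t   CF        PV=CF/(1+0.01775)^t    t·PV
  1       175.00       171.9479       171.9479
  2       175.00       168.9491       337.8982
  3       175.00       166.0025       498.0076
  4       175.00       163.1074       652.4295
  5       175.00       160.2627       801.3136
  6    10,175.00     9,155.6198    54,933.7190
  Σ                  9,985.8895    57,395.3158
P = 9,985.8895; D_Mac = 5.74764 half-year periods = 2.87382 yrs; D_mod = 2.87382/(1+0.01775) = 2.82370 yrs.
ΔP/P ≈ -D_mod · Δy = -2.82370 × (-0.023) = +0.064945 = +6.4945%.

+6.495%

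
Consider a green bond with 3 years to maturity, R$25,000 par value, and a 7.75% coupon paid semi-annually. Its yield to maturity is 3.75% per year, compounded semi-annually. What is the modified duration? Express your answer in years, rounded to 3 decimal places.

2.699 years

Periodic yield y = 0.01875. First find Macaulay duration:
  t   CF        PV=CF/(1+0.01875)^t    t·PV
  1       968.75       950.9202       950.9202
  2       968.75       933.4186     1,866.8373
  3       968.75       916.2392     2,748.7175
  4       968.75       899.3759     3,597.5035
  5       968.75       882.8229     4,414.1147
  6    25,968.75    23,229.7917   139,378.7500
  Σ                 27,812.5685   152,956.8432
P = 27,812.5685; Macaulay duration = 152,956.8432 / 27,812.5685 = 5.49956 half-year periods = 2.74978 years.
Modified duration = D_Mac / (1 + y) = 2.74978 / 1.01875 = 2.69917 years.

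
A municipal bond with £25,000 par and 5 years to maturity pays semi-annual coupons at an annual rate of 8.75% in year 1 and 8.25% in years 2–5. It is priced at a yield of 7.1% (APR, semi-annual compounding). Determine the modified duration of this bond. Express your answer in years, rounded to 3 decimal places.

Periodic yield y = 0.0355. First find Macaulay duration:
  t   CF        PV=CF/(1+0.0355)^t    t·PV
  1     1,093.75     1,056.2530     1,056.2530
  2     1,093.75     1,020.0415     2,040.0831
  3     1,031.25       928.7817     2,786.3451
  4     1,031.25       896.9403     3,587.7613
  5     1,031.25       866.1906     4,330.9528
  6     1,031.25       836.4950     5,018.9699
  7     1,031.25       807.8175     5,654.7223
  8     1,031.25       780.1231     6,240.9848
  9     1,031.25       753.3782     6,780.4035
  10   26,031.25    18,365.1293   183,651.2932
  Σ                 26,311.1502   221,147.7690
P = 26,311.1502; Macaulay duration = 221,147.7690 / 26,311.1502 = 8.40510 half-year periods = 4.20255 years.
Modified duration = D_Mac / (1 + y) = 4.20255 / 1.0355 = 4.05847 years.

4.058 years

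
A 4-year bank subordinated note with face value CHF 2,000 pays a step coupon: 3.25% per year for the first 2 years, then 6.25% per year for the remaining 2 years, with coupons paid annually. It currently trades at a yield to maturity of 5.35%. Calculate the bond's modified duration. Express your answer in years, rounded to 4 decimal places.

Periodic yield y = 0.0535. First find Macaulay duration:
  t   CF        PV=CF/(1+0.0535)^t    t·PV
  1        65.00        61.6991        61.6991
  2        65.00        58.5658       117.1317
  3       125.00       106.9071       320.7212
  4     2,125.00     1,725.1258     6,900.5033
  Σ                  1,952.2978     7,400.0552
P = 1,952.2978; Macaulay duration = 7,400.0552 / 1,952.2978 = 3.79043 years.
Modified duration = D_Mac / (1 + y) = 3.79043 / 1.0535 = 3.59794 years.

3.5979 years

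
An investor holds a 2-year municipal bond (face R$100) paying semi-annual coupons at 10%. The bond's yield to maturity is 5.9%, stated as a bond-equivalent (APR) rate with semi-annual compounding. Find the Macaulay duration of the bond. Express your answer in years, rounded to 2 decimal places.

Periodic yield y = 0.0295. Discount each cash flow and weight by its period:
  t   CF        PV=CF/(1+0.0295)^t    t·PV
  1         5.00         4.8567         4.8567
  2         5.00         4.7176         9.4351
  3         5.00         4.5824        13.7471
  4       105.00        93.4725       373.8900
  Σ                    107.6292       401.9290
Price P = Σ PV = 107.6292.
Macaulay duration = Σ(t·PV) / P = 401.9290 / 107.6292 = 3.73439 half-year periods.
In years: 3.73439 / 2 = 1.86719 years.

1.87 years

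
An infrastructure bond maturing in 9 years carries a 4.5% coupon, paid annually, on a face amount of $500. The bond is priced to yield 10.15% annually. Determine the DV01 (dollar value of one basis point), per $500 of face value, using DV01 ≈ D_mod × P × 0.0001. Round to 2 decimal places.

Periodic yield y = 0.1015.
  t   CF        PV=CF/(1+0.1015)^t    t·PV
  1        22.50        20.4267        20.4267
  2        22.50        18.5444        37.0889
  3        22.50        16.8356        50.5068
  4        22.50        15.2843        61.1371
  5        22.50        13.8759        69.3793
  6        22.50        12.5972        75.5835
  7        22.50        11.4364        80.0551
  8        22.50        10.3826        83.0609
  9       522.50       218.8899     1,970.0094
  Σ                    338.2731     2,447.2476
P = 338.2731; D_Mac = 7.23453 yrs; D_mod = 6.56789 yrs.
DV01 ≈ 6.56789 × 338.2731 × 0.0001 = 0.222174.

$0.22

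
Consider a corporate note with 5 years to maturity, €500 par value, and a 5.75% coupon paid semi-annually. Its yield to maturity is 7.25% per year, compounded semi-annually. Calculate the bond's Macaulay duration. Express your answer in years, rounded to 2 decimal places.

Periodic yield y = 0.03625. Discount each cash flow and weight by its period:
  t   CF        PV=CF/(1+0.03625)^t    t·PV
  1       14.375        13.8721        13.8721
  2       14.375        13.3869        26.7737
  3       14.375        12.9186        38.7557
  4       14.375        12.4666        49.8666
  5       14.375        12.0305        60.1527
  6       14.375        11.6097        69.6581
  7       14.375        11.2036        78.4249
  8       14.375        10.8116        86.4931
  9       14.375        10.4334        93.9008
  10     514.375       360.2752     3,602.7524
  Σ                    469.0083     4,120.6502
Price P = Σ PV = 469.0083.
Macaulay duration = Σ(t·PV) / P = 4,120.6502 / 469.0083 = 8.78588 half-year periods.
In years: 8.78588 / 2 = 4.39294 years.

4.39 years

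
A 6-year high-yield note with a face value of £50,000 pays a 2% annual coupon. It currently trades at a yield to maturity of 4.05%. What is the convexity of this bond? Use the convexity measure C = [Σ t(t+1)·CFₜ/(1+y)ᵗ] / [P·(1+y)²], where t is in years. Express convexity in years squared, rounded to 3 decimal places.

With y = 0.0405:
  t   CF        PV=CF/(1+0.0405)^t    t·PV        t(t+1)·PV
  1     1,000.00       961.0764       961.0764       1,922.1528
  2     1,000.00       923.6679     1,847.3357       5,542.0071
  3     1,000.00       887.7154     2,663.1462      10,652.5846
  4     1,000.00       853.1623     3,412.6492      17,063.2462
  5     1,000.00       819.9542     4,099.7708      24,598.6250
  6    51,000.00    40,189.9688   241,139.8127   1,687,978.6887
  Σ                 44,635.5449   254,123.7910   1,747,757.3045
P = 44,635.5449.
Convexity = Σ t(t+1)·PV / [P·(1+y)²] = 1,747,757.3045 / (44,635.5449 × 1.082640) = 36.16730.

36.167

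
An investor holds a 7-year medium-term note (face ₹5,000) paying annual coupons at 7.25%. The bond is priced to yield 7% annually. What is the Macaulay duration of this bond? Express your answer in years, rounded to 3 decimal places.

Periodic yield y = 0.07. Discount each cash flow and weight by its year:
  t   CF        PV=CF/(1+0.07)^t    t·PV
  1       362.50       338.7850       338.7850
  2       362.50       316.6215       633.2431
  3       362.50       295.9080       887.7239
  4       362.50       276.5495     1,106.1981
  5       362.50       258.4575     1,292.2875
  6       362.50       241.5491     1,449.2943
  7     5,362.50     3,339.4955    23,376.4684
  Σ                  5,067.3661    29,084.0003
Price P = Σ PV = 5,067.3661.
Macaulay duration = Σ(t·PV) / P = 29,084.0003 / 5,067.3661 = 5.73947 years.

5.739 years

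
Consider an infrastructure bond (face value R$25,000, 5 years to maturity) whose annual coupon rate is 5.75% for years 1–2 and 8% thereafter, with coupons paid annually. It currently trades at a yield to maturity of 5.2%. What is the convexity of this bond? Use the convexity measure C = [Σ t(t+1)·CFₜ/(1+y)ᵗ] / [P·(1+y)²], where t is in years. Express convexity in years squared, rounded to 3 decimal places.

23.198

With y = 0.052:
  t   CF        PV=CF/(1+0.052)^t    t·PV        t(t+1)·PV
  1     1,437.50     1,366.4449     1,366.4449       2,732.8897
  2     1,437.50     1,298.9020     2,597.8039       7,793.4118
  3     2,000.00     1,717.8403     5,153.5208      20,614.0831
  4     2,000.00     1,632.9280     6,531.7120      32,658.5600
  5    27,000.00    20,954.8745   104,774.3727     628,646.2363
  Σ                 26,970.9896   120,423.8543     692,445.1810
P = 26,970.9896.
Convexity = Σ t(t+1)·PV / [P·(1+y)²] = 692,445.1810 / (26,970.9896 × 1.106704) = 23.19835.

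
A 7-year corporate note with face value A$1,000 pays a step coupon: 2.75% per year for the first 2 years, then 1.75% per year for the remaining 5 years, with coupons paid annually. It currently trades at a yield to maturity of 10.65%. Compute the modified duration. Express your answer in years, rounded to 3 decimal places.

Periodic yield y = 0.1065. First find Macaulay duration:
  t   CF        PV=CF/(1+0.1065)^t    t·PV
  1        27.50        24.8531        24.8531
  2        27.50        22.4610        44.9221
  3        17.50        12.9177        38.7530
  4        17.50        11.6743        46.6974
  5        17.50        10.5507        52.7535
  6        17.50         9.5352        57.2112
  7     1,017.50       501.0424     3,507.2969
  Σ                    593.0345     3,772.4871
P = 593.0345; Macaulay duration = 3,772.4871 / 593.0345 = 6.36133 years.
Modified duration = D_Mac / (1 + y) = 6.36133 / 1.1065 = 5.74905 years.

5.749 years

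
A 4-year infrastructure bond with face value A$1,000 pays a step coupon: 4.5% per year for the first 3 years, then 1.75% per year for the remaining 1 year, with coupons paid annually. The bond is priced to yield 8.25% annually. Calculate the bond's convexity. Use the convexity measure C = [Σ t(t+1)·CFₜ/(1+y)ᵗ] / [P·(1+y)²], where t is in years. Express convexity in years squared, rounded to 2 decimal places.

With y = 0.0825:
  t   CF        PV=CF/(1+0.0825)^t    t·PV        t(t+1)·PV
  1        45.00        41.5704        41.5704          83.1409
  2        45.00        38.4023        76.8045         230.4135
  3        45.00        35.4755       106.4266         425.7063
  4     1,017.50       741.0078     2,964.0313      14,820.1566
  Σ                    856.4560     3,188.8328      15,559.4173
P = 856.4560.
Convexity = Σ t(t+1)·PV / [P·(1+y)²] = 15,559.4173 / (856.4560 × 1.171806) = 15.50360.

15.50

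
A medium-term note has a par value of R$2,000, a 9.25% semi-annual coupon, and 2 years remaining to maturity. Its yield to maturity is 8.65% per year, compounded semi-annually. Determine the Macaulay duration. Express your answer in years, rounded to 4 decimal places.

Periodic yield y = 0.04325. Discount each cash flow and weight by its period:
  t   CF        PV=CF/(1+0.04325)^t    t·PV
  1        92.50        88.6652        88.6652
  2        92.50        84.9894       169.9789
  3        92.50        81.4660       244.3981
  4     2,092.50     1,766.4929     7,065.9715
  Σ                  2,021.6136     7,569.0137
Price P = Σ PV = 2,021.6136.
Macaulay duration = Σ(t·PV) / P = 7,569.0137 / 2,021.6136 = 3.74405 half-year periods.
In years: 3.74405 / 2 = 1.87202 years.

1.8720 years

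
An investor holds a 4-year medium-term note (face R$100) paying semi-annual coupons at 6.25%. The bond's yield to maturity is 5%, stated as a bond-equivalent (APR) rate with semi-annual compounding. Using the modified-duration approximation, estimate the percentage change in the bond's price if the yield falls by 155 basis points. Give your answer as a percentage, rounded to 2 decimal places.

+5.46%

Periodic yield y = 0.025. Modified duration first:
  t   CF        PV=CF/(1+0.025)^t    t·PV
  1        3.125         3.0488         3.0488
  2        3.125         2.9744         5.9488
  3        3.125         2.9019         8.7056
  4        3.125         2.8311        11.3244
  5        3.125         2.7620        13.8102
  6        3.125         2.6947        16.1681
  7        3.125         2.6290        18.4027
  8      103.125        84.6395       677.1159
  Σ                    104.4813       754.5245
P = 104.4813; D_Mac = 7.22162 half-year periods = 3.61081 yrs; D_mod = 3.61081/(1+0.025) = 3.52274 yrs.
ΔP/P ≈ -D_mod · Δy = -3.52274 × (-0.0155) = +0.054602 = +5.4602%.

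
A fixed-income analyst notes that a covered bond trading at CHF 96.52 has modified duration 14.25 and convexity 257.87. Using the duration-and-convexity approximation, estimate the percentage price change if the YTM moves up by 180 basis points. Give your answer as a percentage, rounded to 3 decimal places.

-21.473%

Duration effect: -D_mod·Δy = -14.25 × (+0.018) = -0.256500
Convexity effect: ½·C·(Δy)² = 0.5 × 257.87 × (0.018)² = +0.04177494
ΔP/P ≈ -0.256500 + 0.04177494 = -0.21472506
= -21.472506%.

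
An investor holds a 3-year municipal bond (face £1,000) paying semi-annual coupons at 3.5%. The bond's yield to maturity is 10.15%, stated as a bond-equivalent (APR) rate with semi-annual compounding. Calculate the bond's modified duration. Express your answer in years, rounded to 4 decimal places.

2.7210 years

Periodic yield y = 0.05075. First find Macaulay duration:
  t   CF        PV=CF/(1+0.05075)^t    t·PV
  1        17.50        16.6548        16.6548
  2        17.50        15.8504        31.7007
  3        17.50        15.0848        45.2544
  4        17.50        14.3562        57.4249
  5        17.50        13.6628        68.3142
  6     1,017.50       756.0283     4,536.1695
  Σ                    831.6373     4,755.5186
P = 831.6373; Macaulay duration = 4,755.5186 / 831.6373 = 5.71826 half-year periods = 2.85913 years.
Modified duration = D_Mac / (1 + y) = 2.85913 / 1.05075 = 2.72104 years.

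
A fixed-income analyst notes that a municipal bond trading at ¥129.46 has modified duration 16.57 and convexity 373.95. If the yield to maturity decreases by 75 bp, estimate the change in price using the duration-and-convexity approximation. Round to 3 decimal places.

Duration effect: -D_mod·Δy = -16.57 × (-0.0075) = +0.124275
Convexity effect: ½·C·(Δy)² = 0.5 × 373.95 × (-0.0075)² = +0.01051734375
ΔP/P ≈ +0.124275 + 0.01051734375 = +0.13479234375
ΔP ≈ 129.46 × (+0.13479234375) = +17.450216821875.

+¥17.450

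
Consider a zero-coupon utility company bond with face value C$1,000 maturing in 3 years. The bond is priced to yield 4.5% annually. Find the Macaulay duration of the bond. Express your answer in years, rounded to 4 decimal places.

3.0000 years

A zero-coupon bond has a single cash flow at maturity, so its Macaulay duration equals its maturity: 3 years.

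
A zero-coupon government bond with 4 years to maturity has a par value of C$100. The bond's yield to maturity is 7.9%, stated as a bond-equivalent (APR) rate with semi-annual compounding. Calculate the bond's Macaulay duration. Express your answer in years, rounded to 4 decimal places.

4.0000 years

A zero-coupon bond has a single cash flow at maturity, so its Macaulay duration equals its maturity: 4 years.
(Equivalently: 8 semi-annual periods ÷ 2 = 4 years.)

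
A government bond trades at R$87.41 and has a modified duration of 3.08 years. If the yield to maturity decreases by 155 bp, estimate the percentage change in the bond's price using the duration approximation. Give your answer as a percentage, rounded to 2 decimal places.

+4.77%

Duration approximation: ΔP/P ≈ -D_mod · Δy = -3.08 × (-0.0155) = +0.047740.
As a percentage: +4.7740%.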